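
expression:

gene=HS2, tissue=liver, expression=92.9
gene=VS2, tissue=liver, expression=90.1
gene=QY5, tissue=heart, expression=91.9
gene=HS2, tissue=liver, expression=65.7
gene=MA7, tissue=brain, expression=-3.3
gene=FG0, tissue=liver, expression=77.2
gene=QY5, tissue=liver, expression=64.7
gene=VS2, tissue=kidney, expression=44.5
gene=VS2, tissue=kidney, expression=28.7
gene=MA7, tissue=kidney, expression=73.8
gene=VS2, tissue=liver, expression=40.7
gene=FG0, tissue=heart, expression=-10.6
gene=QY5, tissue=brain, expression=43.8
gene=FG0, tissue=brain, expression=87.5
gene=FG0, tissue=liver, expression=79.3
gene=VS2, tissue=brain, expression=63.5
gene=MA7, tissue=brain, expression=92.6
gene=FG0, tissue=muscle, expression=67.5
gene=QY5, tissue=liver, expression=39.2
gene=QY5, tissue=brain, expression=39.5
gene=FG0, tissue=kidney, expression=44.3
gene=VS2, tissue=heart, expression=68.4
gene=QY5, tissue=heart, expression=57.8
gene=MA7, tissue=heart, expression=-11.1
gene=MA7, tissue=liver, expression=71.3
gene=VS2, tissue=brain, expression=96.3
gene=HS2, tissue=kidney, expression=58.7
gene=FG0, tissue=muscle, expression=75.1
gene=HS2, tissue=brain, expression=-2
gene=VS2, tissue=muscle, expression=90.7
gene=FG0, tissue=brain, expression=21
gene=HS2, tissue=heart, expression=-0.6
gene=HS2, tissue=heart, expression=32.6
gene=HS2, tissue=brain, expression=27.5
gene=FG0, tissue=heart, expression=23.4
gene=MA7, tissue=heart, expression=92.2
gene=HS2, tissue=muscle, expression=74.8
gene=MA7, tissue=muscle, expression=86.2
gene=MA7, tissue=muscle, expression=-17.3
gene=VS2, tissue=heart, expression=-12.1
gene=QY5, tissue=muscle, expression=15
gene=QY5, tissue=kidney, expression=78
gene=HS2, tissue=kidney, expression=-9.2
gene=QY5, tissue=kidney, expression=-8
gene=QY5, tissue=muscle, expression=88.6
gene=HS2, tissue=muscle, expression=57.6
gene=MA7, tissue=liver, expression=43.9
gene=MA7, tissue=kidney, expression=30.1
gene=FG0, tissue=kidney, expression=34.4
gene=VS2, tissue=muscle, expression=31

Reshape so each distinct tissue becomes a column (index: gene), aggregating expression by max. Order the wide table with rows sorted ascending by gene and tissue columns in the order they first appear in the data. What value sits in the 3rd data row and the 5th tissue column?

86.2

With rows sorted ascending by gene, row 3 is gene=MA7. tissue columns in first-appearance order: liver, heart, brain, kidney, muscle; column 5 is muscle.
Long rows with gene=MA7, tissue=muscle: max(86.2, -17.3) = 86.2.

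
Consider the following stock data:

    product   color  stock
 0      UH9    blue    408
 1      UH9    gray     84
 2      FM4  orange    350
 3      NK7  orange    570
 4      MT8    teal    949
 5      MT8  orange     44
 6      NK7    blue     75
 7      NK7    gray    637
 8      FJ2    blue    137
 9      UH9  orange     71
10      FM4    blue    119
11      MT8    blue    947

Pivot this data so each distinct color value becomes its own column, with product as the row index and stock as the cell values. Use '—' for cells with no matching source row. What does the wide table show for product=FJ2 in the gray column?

No long-format row has product=FJ2 and color=gray, so the cell is —.

—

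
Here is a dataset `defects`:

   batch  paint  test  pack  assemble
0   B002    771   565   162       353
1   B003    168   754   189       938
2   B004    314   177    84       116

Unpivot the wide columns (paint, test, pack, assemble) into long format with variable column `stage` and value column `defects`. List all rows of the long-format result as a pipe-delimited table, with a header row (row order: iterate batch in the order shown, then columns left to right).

Each (batch, column) pair becomes one row: 3 × 4 = 12 rows.
For example, (B002, paint) → defects=771.

| batch | stage | defects |
| B002 | paint | 771 |
| B002 | test | 565 |
| B002 | pack | 162 |
| B002 | assemble | 353 |
| B003 | paint | 168 |
| B003 | test | 754 |
| B003 | pack | 189 |
| B003 | assemble | 938 |
| B004 | paint | 314 |
| B004 | test | 177 |
| B004 | pack | 84 |
| B004 | assemble | 116 |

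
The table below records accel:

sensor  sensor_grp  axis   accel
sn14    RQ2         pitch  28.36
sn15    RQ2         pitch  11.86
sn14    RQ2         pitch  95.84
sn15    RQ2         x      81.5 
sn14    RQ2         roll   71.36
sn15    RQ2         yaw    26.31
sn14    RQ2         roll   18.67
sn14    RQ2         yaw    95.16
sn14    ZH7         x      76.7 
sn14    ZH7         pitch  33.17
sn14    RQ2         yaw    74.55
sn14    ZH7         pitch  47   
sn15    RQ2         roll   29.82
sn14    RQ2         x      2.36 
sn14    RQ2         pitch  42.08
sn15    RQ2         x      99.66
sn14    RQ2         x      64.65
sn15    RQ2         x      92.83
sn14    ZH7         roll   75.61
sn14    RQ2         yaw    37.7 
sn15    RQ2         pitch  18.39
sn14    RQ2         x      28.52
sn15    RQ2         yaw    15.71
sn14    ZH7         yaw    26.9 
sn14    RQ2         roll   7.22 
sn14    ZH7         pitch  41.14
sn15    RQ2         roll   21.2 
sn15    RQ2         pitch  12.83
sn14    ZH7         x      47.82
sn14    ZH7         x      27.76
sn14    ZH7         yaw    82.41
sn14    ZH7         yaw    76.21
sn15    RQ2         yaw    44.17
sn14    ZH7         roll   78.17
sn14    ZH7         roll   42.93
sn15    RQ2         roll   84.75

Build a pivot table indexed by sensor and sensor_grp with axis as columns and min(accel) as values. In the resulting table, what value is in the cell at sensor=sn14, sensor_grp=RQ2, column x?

Rows with sensor=sn14, sensor_grp=RQ2 and axis=x: accel values are 2.36, 64.65, 28.52.
min(2.36, 64.65, 28.52) = 2.36.

2.36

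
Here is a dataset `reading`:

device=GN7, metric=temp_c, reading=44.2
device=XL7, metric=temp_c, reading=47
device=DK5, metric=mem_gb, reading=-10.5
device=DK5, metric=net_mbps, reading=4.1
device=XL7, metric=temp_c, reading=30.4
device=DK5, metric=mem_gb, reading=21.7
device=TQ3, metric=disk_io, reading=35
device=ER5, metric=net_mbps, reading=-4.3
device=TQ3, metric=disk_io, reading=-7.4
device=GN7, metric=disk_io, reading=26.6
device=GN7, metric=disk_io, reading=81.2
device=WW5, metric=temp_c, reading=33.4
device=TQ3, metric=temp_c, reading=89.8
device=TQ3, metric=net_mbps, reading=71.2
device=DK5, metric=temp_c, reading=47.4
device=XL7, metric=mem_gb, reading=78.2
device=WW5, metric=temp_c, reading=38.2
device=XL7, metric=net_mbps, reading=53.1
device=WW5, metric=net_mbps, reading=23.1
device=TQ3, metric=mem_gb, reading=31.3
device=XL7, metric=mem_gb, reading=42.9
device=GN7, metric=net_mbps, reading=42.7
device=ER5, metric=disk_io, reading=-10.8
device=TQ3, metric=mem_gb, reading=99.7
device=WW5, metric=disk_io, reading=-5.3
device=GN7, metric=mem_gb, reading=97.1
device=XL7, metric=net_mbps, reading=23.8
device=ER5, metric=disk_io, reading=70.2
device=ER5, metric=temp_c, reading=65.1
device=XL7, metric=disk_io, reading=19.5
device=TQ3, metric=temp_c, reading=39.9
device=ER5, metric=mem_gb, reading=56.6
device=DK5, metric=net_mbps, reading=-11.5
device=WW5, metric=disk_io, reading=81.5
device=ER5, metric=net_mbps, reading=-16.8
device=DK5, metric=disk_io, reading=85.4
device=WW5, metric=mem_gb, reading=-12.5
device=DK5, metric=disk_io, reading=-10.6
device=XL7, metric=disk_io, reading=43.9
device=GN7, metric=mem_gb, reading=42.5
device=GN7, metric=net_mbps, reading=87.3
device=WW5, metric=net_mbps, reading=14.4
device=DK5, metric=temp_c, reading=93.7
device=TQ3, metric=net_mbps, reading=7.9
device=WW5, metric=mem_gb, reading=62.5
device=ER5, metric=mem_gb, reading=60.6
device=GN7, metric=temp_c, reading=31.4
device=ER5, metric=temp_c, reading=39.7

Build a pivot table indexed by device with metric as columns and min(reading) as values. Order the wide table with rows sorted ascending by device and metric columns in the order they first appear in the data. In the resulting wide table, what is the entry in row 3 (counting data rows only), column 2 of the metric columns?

With rows sorted ascending by device, row 3 is device=GN7. metric columns in first-appearance order: temp_c, mem_gb, net_mbps, disk_io; column 2 is mem_gb.
Long rows with device=GN7, metric=mem_gb: min(97.1, 42.5) = 42.5.

42.5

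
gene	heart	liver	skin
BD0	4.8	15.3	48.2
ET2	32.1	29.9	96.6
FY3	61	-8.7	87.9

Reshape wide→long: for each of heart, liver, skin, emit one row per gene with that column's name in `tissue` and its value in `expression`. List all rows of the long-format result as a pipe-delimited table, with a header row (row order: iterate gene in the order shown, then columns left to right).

| gene | tissue | expression |
| BD0 | heart | 4.8 |
| BD0 | liver | 15.3 |
| BD0 | skin | 48.2 |
| ET2 | heart | 32.1 |
| ET2 | liver | 29.9 |
| ET2 | skin | 96.6 |
| FY3 | heart | 61 |
| FY3 | liver | -8.7 |
| FY3 | skin | 87.9 |

Each (gene, column) pair becomes one row: 3 × 3 = 9 rows.
For example, (BD0, heart) → expression=4.8.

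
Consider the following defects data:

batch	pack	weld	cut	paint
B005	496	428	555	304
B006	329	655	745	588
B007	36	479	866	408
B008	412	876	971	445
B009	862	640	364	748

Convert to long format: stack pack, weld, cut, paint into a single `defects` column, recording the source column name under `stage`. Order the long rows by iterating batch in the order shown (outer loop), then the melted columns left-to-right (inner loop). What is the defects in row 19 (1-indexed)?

364

20 rows total (5 × 4). Row 19: index ⌊(19-1)/4⌋ = 4 into batch → B009; (19-1) mod 4 = 2 into the melted columns → cut.
So row 19 is (B009, cut, 364); defects = 364.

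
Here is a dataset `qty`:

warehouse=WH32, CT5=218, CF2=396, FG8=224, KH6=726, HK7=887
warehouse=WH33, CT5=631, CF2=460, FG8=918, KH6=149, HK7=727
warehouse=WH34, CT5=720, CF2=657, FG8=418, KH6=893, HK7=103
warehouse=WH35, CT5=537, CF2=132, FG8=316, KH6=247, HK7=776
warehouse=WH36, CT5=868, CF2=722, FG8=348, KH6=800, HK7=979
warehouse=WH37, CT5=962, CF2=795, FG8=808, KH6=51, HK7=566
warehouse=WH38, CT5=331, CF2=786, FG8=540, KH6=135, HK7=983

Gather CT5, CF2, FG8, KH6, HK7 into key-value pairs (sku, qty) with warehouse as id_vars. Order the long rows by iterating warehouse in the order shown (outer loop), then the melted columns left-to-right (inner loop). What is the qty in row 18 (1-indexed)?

35 rows total (7 × 5). Row 18: index ⌊(18-1)/5⌋ = 3 into warehouse → WH35; (18-1) mod 5 = 2 into the melted columns → FG8.
So row 18 is (WH35, FG8, 316); qty = 316.

316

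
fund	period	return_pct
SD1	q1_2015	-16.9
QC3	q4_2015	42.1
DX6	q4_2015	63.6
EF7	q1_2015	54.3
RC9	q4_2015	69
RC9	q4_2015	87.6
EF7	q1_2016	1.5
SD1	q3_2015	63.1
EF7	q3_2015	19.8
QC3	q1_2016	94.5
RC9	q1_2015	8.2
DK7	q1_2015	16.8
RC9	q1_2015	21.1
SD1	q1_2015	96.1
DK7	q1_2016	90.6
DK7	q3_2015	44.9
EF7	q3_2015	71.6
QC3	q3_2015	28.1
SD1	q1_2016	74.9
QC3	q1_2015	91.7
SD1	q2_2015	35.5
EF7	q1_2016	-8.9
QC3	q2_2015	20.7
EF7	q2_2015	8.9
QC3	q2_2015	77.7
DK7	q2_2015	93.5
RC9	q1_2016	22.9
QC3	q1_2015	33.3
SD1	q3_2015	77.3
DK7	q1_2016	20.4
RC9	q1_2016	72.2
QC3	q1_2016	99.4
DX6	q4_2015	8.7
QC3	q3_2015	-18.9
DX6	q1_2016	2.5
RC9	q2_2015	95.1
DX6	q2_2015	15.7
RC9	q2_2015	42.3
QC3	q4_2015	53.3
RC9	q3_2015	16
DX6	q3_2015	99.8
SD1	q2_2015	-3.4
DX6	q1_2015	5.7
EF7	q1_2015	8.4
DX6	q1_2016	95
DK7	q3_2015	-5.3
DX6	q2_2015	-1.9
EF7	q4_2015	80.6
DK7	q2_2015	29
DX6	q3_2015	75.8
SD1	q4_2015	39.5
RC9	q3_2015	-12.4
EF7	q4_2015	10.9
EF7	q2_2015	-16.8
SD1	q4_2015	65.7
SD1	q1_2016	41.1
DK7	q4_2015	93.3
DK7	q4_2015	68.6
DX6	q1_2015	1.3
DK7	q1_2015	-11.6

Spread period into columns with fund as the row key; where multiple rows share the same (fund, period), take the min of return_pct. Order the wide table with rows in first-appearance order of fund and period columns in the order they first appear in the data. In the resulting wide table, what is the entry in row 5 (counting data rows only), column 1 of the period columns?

8.2

With rows in first-appearance order of fund, row 5 is fund=RC9. period columns in first-appearance order: q1_2015, q4_2015, q1_2016, q3_2015, q2_2015; column 1 is q1_2015.
Long rows with fund=RC9, period=q1_2015: min(8.2, 21.1) = 8.2.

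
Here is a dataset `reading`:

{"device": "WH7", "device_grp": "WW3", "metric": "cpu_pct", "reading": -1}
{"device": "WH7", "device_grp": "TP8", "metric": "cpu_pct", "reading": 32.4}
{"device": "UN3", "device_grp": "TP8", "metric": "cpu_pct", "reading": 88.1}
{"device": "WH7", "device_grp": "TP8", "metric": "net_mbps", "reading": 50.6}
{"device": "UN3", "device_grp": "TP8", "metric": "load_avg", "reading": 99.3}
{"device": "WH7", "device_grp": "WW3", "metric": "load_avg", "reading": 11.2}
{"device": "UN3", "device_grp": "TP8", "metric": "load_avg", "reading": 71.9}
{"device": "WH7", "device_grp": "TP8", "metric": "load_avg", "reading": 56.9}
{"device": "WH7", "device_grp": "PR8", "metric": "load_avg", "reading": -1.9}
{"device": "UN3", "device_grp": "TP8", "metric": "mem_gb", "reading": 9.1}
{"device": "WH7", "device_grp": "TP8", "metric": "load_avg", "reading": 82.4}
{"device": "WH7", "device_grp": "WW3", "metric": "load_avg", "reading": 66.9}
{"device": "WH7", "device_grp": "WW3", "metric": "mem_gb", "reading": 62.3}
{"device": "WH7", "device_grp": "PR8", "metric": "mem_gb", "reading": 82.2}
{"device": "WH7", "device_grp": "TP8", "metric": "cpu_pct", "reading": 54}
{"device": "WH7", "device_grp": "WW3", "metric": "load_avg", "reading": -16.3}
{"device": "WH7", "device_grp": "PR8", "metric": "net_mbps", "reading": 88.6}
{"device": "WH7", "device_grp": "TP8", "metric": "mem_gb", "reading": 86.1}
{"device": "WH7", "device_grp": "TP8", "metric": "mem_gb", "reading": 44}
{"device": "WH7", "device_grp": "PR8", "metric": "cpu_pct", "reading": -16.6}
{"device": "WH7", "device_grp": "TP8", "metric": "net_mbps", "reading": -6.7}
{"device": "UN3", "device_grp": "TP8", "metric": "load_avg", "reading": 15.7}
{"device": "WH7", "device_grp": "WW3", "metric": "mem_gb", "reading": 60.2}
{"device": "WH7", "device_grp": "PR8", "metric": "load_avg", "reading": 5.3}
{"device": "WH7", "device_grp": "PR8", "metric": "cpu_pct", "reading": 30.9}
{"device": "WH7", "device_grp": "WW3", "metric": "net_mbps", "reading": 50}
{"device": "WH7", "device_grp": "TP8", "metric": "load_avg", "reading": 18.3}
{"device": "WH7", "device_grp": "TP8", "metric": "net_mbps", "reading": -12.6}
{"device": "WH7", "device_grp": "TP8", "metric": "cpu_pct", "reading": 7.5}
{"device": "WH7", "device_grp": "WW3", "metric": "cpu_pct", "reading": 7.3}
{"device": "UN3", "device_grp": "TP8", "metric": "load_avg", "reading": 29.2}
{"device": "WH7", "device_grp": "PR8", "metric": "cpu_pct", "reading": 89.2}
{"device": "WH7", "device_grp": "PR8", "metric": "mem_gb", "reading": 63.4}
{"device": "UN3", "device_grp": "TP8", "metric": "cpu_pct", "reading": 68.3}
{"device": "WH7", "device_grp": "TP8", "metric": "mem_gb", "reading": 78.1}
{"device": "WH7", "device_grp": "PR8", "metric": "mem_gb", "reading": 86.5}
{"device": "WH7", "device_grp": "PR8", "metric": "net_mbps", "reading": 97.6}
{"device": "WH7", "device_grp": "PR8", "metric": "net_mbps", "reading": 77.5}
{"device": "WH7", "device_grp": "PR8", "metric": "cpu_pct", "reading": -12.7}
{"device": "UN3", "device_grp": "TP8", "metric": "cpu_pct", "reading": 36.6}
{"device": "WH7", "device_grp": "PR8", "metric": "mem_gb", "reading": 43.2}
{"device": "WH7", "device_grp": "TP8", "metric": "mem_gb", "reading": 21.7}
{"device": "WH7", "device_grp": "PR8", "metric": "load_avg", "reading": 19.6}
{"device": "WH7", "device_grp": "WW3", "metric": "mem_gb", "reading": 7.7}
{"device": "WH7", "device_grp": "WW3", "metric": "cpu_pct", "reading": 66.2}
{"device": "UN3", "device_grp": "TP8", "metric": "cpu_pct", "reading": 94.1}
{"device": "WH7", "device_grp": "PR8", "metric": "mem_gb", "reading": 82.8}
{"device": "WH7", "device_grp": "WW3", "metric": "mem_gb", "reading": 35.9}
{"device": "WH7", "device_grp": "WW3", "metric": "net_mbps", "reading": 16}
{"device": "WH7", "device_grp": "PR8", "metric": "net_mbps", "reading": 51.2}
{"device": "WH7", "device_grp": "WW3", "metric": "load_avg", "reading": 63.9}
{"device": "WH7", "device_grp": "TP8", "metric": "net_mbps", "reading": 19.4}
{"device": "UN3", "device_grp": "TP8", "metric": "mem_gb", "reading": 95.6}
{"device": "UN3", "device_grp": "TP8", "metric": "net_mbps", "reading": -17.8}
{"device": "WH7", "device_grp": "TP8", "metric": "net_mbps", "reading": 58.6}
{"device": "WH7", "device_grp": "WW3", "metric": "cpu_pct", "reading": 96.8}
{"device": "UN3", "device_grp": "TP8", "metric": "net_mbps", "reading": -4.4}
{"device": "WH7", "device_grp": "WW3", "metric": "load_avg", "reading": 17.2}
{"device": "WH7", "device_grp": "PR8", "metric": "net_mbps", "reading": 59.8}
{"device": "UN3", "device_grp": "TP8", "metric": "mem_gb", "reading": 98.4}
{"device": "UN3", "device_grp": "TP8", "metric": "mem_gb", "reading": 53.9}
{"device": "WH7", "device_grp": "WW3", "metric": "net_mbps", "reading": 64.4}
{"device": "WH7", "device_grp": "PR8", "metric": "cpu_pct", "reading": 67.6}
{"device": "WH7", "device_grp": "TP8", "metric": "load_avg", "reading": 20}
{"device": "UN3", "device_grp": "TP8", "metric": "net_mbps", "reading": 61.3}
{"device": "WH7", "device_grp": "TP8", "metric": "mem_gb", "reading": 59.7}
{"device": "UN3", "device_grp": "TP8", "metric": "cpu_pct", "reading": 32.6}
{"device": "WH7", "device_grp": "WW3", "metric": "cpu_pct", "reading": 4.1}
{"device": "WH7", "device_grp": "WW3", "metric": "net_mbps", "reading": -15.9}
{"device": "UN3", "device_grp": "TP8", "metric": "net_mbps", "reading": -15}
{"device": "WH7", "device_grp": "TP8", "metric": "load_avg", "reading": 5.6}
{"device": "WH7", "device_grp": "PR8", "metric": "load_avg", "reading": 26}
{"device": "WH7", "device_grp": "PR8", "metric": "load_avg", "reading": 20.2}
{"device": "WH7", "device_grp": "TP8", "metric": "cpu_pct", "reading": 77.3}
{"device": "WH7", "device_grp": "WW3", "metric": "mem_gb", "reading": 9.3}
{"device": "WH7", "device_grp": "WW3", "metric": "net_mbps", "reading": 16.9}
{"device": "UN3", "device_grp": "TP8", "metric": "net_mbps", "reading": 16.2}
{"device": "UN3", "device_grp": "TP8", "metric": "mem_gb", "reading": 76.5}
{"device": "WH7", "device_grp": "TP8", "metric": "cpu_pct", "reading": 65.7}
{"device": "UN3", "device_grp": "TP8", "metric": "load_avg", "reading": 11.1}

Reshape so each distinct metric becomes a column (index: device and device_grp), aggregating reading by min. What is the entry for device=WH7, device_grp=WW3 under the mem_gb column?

7.7

Rows with device=WH7, device_grp=WW3 and metric=mem_gb: reading values are 62.3, 60.2, 7.7, 35.9, 9.3.
min(62.3, 60.2, 7.7, 35.9, 9.3) = 7.7.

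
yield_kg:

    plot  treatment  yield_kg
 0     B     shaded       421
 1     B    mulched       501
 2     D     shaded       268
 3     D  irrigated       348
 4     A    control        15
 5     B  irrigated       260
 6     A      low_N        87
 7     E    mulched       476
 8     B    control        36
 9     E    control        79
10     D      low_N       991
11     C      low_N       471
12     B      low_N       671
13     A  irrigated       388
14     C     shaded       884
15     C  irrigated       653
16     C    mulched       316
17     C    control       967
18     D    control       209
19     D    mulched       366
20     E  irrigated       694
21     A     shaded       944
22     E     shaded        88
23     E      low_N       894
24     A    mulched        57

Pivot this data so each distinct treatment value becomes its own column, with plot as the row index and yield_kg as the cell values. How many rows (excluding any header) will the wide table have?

5 distinct plot values → 5 rows.

5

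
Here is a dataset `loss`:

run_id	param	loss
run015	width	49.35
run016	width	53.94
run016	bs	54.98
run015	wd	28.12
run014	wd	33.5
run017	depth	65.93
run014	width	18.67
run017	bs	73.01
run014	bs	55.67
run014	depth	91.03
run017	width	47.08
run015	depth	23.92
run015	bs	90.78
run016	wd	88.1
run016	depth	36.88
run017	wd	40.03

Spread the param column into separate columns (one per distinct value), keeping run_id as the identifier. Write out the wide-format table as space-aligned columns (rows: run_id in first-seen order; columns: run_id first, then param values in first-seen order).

run_id  width  bs     wd     depth
run015  49.35  90.78  28.12  23.92
run016  53.94  54.98  88.1   36.88
run014  18.67  55.67  33.5   91.03
run017  47.08  73.01  40.03  65.93

Columns: run_id plus the 4 distinct param values (width, bs, wd, depth).
For example, row run015 column width takes loss=49.35 from the long row (run015, width).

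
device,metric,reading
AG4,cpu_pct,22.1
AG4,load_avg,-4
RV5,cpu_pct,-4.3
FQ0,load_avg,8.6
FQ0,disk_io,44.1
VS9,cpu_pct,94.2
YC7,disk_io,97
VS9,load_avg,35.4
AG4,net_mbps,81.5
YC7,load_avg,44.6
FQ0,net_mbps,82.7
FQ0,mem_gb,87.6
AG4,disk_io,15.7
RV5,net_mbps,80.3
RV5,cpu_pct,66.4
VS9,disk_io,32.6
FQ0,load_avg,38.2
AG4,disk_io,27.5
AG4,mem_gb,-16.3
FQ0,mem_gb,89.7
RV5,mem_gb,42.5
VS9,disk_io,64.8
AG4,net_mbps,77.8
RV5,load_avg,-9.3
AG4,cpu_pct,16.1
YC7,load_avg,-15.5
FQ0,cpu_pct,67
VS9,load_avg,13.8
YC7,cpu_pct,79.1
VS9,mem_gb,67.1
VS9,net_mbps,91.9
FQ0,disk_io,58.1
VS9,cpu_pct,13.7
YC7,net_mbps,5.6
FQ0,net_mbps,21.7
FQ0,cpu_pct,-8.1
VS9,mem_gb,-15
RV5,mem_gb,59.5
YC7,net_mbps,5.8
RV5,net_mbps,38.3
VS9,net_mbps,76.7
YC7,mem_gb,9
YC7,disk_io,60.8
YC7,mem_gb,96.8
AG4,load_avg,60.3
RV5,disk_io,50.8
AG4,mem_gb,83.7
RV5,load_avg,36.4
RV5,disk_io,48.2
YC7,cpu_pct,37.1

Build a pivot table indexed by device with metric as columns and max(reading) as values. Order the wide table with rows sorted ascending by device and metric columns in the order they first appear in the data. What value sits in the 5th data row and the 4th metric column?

5.8

With rows sorted ascending by device, row 5 is device=YC7. metric columns in first-appearance order: cpu_pct, load_avg, disk_io, net_mbps, mem_gb; column 4 is net_mbps.
Long rows with device=YC7, metric=net_mbps: max(5.6, 5.8) = 5.8.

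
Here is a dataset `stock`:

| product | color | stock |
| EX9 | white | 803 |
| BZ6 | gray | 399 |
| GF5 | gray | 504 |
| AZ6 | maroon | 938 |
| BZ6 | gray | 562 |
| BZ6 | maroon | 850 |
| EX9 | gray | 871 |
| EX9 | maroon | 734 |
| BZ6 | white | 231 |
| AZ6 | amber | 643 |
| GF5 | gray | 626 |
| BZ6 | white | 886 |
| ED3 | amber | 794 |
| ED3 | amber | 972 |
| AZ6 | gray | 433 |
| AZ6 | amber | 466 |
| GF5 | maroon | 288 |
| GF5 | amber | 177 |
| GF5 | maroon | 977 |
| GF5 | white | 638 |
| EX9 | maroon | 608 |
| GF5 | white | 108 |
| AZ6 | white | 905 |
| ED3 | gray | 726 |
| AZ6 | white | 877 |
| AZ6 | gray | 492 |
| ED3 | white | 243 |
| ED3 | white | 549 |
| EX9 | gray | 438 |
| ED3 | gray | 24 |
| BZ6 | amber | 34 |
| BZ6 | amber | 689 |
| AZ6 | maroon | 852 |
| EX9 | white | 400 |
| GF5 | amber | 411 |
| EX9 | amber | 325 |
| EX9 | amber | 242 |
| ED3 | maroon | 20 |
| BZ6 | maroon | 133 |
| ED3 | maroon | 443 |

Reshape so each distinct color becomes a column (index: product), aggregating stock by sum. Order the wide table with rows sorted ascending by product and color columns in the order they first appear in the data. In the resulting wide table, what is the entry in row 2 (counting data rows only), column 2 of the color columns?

961

With rows sorted ascending by product, row 2 is product=BZ6. color columns in first-appearance order: white, gray, maroon, amber; column 2 is gray.
Long rows with product=BZ6, color=gray: 399 + 562 = 961.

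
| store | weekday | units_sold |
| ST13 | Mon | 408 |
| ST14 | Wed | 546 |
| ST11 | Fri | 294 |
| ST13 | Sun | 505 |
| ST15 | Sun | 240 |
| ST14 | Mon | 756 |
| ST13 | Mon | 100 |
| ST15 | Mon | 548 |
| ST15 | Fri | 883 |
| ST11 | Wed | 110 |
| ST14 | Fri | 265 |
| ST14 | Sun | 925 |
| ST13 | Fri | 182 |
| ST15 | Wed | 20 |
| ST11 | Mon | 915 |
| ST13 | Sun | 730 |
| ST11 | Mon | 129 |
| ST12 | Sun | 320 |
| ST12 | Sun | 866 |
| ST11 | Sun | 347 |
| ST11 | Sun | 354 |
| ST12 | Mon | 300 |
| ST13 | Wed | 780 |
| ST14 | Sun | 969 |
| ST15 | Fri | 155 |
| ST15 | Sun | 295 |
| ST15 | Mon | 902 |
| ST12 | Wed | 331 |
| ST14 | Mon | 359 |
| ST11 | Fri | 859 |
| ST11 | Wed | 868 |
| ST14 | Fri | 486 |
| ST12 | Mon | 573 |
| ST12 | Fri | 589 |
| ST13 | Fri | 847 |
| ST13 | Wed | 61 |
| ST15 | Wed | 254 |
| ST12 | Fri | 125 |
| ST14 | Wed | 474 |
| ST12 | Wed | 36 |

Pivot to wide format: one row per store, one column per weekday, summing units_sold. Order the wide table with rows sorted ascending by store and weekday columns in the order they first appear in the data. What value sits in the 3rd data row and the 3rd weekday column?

With rows sorted ascending by store, row 3 is store=ST13. weekday columns in first-appearance order: Mon, Wed, Fri, Sun; column 3 is Fri.
Long rows with store=ST13, weekday=Fri: 182 + 847 = 1029.

1029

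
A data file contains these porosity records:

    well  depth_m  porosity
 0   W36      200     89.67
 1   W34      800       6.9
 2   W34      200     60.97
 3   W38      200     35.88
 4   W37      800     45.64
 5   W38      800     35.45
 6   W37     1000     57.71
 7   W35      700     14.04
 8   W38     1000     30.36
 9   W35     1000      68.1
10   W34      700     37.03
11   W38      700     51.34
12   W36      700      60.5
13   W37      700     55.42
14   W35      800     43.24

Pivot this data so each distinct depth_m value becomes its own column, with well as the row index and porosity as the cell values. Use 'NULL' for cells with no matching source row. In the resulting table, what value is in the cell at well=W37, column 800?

45.64

The long row with well=W37, depth_m=800 has porosity=45.64.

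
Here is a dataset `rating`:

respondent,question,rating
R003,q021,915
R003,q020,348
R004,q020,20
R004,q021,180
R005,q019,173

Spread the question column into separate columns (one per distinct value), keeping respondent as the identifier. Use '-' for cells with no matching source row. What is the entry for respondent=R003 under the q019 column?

No long-format row has respondent=R003 and question=q019, so the cell is -.

-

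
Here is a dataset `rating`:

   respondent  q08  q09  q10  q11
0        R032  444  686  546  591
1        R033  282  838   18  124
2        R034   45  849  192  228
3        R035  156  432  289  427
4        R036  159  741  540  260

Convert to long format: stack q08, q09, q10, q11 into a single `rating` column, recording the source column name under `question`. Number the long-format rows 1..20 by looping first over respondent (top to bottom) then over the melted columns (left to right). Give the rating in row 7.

20 rows total (5 × 4). Row 7: index ⌊(7-1)/4⌋ = 1 into respondent → R033; (7-1) mod 4 = 2 into the melted columns → q10.
So row 7 is (R033, q10, 18); rating = 18.

18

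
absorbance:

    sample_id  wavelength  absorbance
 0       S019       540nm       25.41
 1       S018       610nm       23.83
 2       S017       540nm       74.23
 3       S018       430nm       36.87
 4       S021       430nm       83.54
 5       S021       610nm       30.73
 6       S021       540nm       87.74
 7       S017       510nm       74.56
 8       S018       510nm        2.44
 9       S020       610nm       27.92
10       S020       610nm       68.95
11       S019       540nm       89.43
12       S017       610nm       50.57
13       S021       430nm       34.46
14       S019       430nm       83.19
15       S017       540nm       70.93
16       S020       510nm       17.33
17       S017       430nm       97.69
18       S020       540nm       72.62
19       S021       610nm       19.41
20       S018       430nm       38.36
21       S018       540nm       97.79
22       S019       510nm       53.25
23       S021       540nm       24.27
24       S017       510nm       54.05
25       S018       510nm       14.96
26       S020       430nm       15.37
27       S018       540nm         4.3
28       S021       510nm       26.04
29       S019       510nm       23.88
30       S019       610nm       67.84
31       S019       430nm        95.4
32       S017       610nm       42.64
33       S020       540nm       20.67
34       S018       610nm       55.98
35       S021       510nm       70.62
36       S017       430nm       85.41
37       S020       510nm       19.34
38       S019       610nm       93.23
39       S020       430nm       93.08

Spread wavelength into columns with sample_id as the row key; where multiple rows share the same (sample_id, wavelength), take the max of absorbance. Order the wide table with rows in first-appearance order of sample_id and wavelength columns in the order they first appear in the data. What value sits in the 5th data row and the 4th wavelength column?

With rows in first-appearance order of sample_id, row 5 is sample_id=S020. wavelength columns in first-appearance order: 540nm, 610nm, 430nm, 510nm; column 4 is 510nm.
Long rows with sample_id=S020, wavelength=510nm: max(17.33, 19.34) = 19.34.

19.34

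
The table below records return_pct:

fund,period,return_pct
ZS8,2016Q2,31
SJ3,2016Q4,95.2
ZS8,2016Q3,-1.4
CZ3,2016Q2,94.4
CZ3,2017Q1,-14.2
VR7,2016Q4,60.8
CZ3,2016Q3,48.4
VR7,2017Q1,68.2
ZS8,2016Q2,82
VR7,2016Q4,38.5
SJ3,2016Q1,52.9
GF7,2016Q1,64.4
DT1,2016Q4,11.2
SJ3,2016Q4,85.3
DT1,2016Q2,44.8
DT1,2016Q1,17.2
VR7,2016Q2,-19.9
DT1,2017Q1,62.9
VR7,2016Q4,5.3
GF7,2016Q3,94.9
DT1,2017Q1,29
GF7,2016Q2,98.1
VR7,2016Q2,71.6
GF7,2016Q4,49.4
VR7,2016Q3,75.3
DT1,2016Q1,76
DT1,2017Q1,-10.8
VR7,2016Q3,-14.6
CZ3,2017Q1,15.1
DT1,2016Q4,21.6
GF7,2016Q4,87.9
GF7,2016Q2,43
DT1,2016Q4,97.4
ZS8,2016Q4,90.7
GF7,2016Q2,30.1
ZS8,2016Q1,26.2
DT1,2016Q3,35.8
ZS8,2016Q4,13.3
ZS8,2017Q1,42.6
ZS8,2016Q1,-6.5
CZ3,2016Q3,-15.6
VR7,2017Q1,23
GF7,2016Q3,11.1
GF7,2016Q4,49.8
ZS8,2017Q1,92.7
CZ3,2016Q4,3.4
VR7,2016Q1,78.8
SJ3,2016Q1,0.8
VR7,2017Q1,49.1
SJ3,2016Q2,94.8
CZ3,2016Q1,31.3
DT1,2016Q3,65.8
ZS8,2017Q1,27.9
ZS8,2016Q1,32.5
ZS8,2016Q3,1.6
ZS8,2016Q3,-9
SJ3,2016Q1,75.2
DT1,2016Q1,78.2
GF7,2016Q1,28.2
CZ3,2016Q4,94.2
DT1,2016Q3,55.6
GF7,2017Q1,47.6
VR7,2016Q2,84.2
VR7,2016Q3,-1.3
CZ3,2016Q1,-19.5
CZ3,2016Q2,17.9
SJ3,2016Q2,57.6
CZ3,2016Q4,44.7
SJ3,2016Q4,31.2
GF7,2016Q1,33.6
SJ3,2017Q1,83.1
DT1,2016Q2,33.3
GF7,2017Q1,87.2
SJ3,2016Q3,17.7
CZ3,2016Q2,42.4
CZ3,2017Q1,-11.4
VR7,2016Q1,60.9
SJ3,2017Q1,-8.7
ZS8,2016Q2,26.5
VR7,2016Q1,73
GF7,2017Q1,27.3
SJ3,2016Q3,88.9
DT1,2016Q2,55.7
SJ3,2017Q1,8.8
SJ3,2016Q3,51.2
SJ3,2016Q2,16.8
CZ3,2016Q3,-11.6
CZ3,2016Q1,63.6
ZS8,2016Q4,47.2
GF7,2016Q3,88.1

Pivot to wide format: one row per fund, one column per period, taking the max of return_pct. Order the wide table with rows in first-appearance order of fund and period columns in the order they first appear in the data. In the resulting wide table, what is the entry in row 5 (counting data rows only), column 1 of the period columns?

With rows in first-appearance order of fund, row 5 is fund=GF7. period columns in first-appearance order: 2016Q2, 2016Q4, 2016Q3, 2017Q1, 2016Q1; column 1 is 2016Q2.
Long rows with fund=GF7, period=2016Q2: max(98.1, 43, 30.1) = 98.1.

98.1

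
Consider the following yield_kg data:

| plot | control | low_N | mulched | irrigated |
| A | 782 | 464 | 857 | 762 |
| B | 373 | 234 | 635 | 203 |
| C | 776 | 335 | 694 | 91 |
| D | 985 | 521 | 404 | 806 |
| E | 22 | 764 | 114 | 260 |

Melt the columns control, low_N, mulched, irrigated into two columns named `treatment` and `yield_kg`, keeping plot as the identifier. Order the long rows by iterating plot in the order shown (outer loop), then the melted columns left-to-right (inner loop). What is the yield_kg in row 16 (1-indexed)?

806

20 rows total (5 × 4). Row 16: index ⌊(16-1)/4⌋ = 3 into plot → D; (16-1) mod 4 = 3 into the melted columns → irrigated.
So row 16 is (D, irrigated, 806); yield_kg = 806.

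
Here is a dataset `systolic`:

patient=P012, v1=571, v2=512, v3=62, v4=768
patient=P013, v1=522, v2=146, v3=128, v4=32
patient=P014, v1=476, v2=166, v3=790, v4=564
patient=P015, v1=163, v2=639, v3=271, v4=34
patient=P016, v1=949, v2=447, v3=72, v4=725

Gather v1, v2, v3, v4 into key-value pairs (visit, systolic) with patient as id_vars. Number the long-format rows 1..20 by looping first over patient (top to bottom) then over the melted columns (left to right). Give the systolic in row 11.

20 rows total (5 × 4). Row 11: index ⌊(11-1)/4⌋ = 2 into patient → P014; (11-1) mod 4 = 2 into the melted columns → v3.
So row 11 is (P014, v3, 790); systolic = 790.

790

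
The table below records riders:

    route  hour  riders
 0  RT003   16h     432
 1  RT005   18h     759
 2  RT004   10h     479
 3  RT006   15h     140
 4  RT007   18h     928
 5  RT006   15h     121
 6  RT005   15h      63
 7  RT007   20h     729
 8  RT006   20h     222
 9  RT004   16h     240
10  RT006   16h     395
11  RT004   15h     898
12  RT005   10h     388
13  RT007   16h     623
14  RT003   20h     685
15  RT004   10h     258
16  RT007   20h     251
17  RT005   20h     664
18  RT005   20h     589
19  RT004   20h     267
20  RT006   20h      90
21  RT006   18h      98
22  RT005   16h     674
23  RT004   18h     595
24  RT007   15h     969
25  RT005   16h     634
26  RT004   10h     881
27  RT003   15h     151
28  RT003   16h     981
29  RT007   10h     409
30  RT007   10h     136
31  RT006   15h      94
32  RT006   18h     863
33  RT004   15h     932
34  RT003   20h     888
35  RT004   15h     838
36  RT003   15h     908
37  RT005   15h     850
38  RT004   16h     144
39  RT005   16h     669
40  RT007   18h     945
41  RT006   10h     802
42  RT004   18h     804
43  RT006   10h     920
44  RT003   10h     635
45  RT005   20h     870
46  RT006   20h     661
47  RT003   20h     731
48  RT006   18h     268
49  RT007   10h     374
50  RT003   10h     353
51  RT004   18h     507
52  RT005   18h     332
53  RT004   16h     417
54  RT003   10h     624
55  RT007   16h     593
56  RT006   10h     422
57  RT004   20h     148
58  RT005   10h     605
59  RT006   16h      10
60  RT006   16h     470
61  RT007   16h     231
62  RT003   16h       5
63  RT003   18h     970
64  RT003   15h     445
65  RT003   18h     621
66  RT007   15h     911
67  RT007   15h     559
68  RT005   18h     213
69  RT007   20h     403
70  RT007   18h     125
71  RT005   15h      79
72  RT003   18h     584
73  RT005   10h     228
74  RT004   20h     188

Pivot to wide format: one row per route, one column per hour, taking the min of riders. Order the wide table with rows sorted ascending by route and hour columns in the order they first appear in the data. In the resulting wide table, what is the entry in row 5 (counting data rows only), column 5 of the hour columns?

251

With rows sorted ascending by route, row 5 is route=RT007. hour columns in first-appearance order: 16h, 18h, 10h, 15h, 20h; column 5 is 20h.
Long rows with route=RT007, hour=20h: min(729, 251, 403) = 251.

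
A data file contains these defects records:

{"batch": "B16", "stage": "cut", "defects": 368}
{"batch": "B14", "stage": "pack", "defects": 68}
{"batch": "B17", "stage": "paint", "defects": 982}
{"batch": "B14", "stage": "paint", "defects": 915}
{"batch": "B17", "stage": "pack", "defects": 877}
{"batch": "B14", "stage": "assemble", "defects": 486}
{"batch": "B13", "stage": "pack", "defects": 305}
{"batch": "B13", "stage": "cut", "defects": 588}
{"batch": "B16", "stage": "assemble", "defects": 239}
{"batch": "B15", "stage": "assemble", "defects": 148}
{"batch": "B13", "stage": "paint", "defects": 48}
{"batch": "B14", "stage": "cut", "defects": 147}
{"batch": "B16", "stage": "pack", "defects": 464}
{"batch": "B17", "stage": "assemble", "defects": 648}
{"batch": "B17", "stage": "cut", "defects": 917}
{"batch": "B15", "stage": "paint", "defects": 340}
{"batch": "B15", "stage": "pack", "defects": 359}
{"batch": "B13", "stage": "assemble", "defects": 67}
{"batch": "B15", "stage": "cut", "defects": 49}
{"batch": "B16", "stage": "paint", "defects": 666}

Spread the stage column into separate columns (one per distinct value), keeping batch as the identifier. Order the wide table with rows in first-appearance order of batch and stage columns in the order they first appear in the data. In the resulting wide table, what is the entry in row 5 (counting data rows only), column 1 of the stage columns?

With rows in first-appearance order of batch, row 5 is batch=B15. stage columns in first-appearance order: cut, pack, paint, assemble; column 1 is cut.
Long rows with batch=B15, stage=cut: defects = 49.

49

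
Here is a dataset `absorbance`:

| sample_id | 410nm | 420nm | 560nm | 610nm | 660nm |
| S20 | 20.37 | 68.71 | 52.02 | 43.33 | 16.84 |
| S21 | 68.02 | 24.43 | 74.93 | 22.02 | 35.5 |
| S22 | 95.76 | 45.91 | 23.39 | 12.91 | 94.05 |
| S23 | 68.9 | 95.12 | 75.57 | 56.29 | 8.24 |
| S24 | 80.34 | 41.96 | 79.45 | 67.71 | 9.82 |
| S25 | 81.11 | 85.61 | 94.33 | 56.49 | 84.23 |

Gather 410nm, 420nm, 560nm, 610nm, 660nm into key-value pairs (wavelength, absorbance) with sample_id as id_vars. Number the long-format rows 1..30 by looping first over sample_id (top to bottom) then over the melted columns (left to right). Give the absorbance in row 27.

85.61

30 rows total (6 × 5). Row 27: index ⌊(27-1)/5⌋ = 5 into sample_id → S25; (27-1) mod 5 = 1 into the melted columns → 420nm.
So row 27 is (S25, 420nm, 85.61); absorbance = 85.61.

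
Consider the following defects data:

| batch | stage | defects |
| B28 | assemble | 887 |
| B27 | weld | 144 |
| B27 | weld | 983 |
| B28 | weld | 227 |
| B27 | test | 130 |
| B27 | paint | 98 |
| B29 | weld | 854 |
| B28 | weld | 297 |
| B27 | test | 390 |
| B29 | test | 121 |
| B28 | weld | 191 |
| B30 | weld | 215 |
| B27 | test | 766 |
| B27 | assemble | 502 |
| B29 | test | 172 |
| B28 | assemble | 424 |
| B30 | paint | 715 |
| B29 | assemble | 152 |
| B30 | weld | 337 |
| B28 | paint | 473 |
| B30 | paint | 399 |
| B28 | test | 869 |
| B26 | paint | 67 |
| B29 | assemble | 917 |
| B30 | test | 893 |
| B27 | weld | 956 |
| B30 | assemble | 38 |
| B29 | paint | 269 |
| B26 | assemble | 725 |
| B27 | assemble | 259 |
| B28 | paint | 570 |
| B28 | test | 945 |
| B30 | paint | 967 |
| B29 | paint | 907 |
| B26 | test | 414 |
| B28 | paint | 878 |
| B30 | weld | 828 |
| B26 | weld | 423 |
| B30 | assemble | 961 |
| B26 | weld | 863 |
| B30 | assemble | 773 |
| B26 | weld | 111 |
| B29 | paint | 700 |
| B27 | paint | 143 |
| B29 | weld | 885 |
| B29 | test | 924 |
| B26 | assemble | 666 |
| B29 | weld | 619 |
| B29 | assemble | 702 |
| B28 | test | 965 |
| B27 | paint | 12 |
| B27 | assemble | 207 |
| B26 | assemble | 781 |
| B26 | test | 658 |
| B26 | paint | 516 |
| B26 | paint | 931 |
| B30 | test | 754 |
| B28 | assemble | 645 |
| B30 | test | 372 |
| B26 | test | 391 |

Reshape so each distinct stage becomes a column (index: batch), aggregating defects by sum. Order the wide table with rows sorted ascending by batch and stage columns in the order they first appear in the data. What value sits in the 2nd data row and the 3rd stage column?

1286

With rows sorted ascending by batch, row 2 is batch=B27. stage columns in first-appearance order: assemble, weld, test, paint; column 3 is test.
Long rows with batch=B27, stage=test: 130 + 390 + 766 = 1286.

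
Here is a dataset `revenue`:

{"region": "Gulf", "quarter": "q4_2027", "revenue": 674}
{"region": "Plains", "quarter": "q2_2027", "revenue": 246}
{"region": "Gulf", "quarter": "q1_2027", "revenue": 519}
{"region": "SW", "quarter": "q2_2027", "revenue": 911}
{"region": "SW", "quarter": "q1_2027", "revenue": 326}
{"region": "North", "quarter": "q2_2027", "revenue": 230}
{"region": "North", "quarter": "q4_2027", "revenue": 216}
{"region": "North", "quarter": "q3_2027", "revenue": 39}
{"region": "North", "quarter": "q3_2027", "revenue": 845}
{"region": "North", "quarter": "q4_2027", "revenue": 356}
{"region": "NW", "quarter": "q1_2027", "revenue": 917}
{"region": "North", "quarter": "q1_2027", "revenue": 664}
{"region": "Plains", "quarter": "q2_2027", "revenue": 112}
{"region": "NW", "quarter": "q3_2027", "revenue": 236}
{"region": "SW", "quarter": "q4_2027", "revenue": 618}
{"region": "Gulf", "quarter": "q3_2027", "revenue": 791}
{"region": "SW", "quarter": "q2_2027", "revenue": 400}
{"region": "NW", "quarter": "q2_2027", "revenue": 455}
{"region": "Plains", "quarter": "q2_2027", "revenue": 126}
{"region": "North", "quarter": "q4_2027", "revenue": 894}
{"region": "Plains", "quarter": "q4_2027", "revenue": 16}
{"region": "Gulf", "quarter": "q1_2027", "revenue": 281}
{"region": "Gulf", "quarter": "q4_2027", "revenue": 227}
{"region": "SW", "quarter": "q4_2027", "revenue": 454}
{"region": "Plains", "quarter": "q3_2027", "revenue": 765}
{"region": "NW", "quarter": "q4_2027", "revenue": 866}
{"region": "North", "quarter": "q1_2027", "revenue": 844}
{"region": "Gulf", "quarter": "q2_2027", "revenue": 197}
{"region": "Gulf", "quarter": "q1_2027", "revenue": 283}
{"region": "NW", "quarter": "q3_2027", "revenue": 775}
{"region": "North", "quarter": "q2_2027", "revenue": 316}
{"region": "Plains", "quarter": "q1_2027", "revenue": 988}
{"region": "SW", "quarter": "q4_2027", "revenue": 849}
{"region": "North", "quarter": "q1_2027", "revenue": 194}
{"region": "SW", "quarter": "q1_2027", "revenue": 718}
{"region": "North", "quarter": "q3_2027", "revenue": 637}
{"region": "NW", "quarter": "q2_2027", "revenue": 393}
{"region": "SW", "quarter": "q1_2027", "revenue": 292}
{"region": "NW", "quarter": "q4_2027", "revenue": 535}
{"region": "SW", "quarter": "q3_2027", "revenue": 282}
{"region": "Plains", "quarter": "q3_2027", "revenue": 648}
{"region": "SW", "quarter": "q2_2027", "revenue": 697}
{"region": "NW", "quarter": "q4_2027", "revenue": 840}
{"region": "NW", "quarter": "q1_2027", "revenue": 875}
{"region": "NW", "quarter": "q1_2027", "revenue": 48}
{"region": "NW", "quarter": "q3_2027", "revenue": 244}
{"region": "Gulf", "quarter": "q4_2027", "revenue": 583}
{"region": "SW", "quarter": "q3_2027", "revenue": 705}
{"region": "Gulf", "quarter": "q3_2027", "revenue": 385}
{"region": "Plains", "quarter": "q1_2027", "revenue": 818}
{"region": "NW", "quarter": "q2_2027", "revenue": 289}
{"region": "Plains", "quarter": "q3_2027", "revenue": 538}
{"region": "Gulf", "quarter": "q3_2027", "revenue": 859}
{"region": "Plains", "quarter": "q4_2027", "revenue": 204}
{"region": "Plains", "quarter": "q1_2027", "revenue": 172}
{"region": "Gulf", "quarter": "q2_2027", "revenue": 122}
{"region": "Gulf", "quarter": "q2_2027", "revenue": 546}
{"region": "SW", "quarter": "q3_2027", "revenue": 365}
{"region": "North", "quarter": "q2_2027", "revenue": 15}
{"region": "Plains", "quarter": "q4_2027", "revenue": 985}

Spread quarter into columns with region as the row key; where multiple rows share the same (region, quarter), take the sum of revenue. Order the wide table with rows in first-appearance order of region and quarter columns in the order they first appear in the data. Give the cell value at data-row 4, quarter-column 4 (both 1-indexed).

With rows in first-appearance order of region, row 4 is region=North. quarter columns in first-appearance order: q4_2027, q2_2027, q1_2027, q3_2027; column 4 is q3_2027.
Long rows with region=North, quarter=q3_2027: 39 + 845 + 637 = 1521.

1521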